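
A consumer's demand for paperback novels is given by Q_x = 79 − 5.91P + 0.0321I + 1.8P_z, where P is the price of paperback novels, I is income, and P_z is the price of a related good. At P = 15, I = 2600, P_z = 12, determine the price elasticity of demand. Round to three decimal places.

Q_x = 79 − 5.91(15) + 0.0321(2600) + 1.8(12) = 79 − 88.65 + 83.46 + 21.6 = 95.41.
∂Q_x/∂P = −5.91, so E_p = (−5.91)·(15/95.41) ≈ -0.929.
|E_p| < 1: demand is inelastic.

-0.929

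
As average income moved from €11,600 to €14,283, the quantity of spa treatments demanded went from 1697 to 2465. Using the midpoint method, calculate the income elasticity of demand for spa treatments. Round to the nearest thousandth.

1.780

%ΔQ = (2465 − 1697)/[(1697+2465)/2] = 768/2081 ≈ 0.3691.
%ΔY = (14,283 − 11,600)/[(11,600+14,283)/2] = 2683/12941.5 ≈ 0.2073.
E_I = %ΔQ/%ΔY ≈ 1.780.
E_I > 1: normal good (luxury).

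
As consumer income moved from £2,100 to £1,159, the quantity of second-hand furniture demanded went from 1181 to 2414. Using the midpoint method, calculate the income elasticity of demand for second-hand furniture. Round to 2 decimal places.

-1.19

%ΔQ = (2414 − 1181)/[(1181+2414)/2] = 1233/1797.5 ≈ 0.6860.
%ΔM = (1,159 − 2,100)/[(2,100+1,159)/2] = -941/1629.5 ≈ -0.5775.
E_I = %ΔQ/%ΔM ≈ -1.19.
E_I < 0: inferior good.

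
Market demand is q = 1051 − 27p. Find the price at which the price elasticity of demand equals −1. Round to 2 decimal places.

For linear demand q = a − bp, E = −bp/(a − bp). |E| = 1 ⇒ bp = a − bp ⇒ p = a/(2b).
p = 1051/(2·27) ≈ 19.46.

19.46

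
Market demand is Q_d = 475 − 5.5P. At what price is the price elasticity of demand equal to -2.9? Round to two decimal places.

Set −bP/(a − bP) = −2.9 ⇒ bP = 2.9(a − bP) ⇒ bP(1+2.9) = 2.9·a.
P = 2.9·475/(5.5·3.9) ≈ 64.22.

64.22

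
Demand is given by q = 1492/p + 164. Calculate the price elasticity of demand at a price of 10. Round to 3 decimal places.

-0.476

At p = 10, q = 313.2.
dq/dp = −1492/p² = −14.92.
Point elasticity E = (dq/dp)·(p/q) = -14.92 × 10/313.2 ≈ -0.476.
|E| < 1, so demand is inelastic at this price.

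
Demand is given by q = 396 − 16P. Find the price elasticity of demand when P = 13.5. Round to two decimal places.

-1.20

At P = 13.5, q = 180.
dq/dP = −16.
Point elasticity E = (dq/dP)·(P/q) = -16 × 13.5/180 ≈ -1.20.
|E| > 1, so demand is elastic at this price.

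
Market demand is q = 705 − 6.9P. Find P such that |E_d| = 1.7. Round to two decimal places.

64.33

Set −bP/(a − bP) = −1.7 ⇒ bP = 1.7(a − bP) ⇒ bP(1+1.7) = 1.7·a.
P = 1.7·705/(6.9·2.7) ≈ 64.33.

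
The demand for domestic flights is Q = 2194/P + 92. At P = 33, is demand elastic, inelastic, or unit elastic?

At P = 33, Q = 158.4848.
dQ/dP = −2194/P² = −2.0147.
Point elasticity E = (dQ/dP)·(P/Q) = -2.0147 × 33/158.4848 ≈ -0.420.
|E| ≈ 0.420 < 1, so demand is inelastic.

inelastic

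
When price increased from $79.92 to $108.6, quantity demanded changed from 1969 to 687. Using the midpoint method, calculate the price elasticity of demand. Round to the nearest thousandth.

%ΔQ = (687 − 1969)/[(1969 + 687)/2] = -1282/1328 ≈ -0.9654.
%ΔP = (108.6 − 79.92)/[(79.92 + 108.6)/2] = 28.68/94.26 ≈ 0.3043.
Arc elasticity E = %ΔQ/%ΔP ≈ -0.9654/0.3043 ≈ -3.173.
|E| > 1: demand is elastic over this range.

-3.173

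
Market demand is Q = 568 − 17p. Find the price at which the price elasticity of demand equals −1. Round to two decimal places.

16.71

For linear demand Q = a − bp, E = −bp/(a − bp). |E| = 1 ⇒ bp = a − bp ⇒ p = a/(2b).
p = 568/(2·17) ≈ 16.71.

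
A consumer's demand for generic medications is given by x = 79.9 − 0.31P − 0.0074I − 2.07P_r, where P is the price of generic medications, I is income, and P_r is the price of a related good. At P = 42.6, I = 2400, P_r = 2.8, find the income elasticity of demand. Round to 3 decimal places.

-0.412

x = 79.9 − 0.31(42.6) − 0.0074(2400) − 2.07(2.8) = 79.9 − 13.206 − 17.76 − 5.796 = 43.138.
∂x/∂I = −0.0074, so E_I = -0.0074·(2400/43.138) ≈ -0.412.
E_I < 0: inferior good.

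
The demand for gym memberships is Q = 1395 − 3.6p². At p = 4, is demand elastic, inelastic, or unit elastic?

At p = 4, Q = 1337.4.
dQ/dp = −2·3.6·p = −28.8.
Point elasticity E = (dQ/dp)·(p/Q) = -28.8 × 4/1337.4 ≈ -0.086.
|E| ≈ 0.086 < 1, so demand is inelastic.

inelastic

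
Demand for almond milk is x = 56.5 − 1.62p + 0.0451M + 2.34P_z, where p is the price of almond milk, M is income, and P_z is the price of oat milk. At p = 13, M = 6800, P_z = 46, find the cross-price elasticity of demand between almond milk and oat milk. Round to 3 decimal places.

0.239

x = 56.5 − 1.62(13) + 0.0451(6800) + 2.34(46) = 56.5 − 21.06 + 306.68 + 107.64 = 449.76.
∂x/∂P_z = +2.34, so E_xy = 2.34·(46/449.76) ≈ 0.239.
E_xy > 0: the goods are substitutes.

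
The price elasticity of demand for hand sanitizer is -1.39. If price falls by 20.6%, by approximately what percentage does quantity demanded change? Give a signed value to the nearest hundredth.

28.63

%ΔQ ≈ E × %ΔP = (-1.39) × (-20.6%) ≈ 28.63%.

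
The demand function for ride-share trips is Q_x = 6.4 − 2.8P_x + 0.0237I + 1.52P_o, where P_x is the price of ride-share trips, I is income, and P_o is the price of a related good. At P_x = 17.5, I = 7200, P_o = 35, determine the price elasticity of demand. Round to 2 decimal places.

Evaluating quantity at (P_x, I, P_o) gives Q_x = 6.4 − 2.8(17.5) + 0.0237(7200) + 1.52(35) = 6.4 − 49 + 170.64 + 53.2 = 181.24.
∂Q_x/∂P_x = −2.8, so E_p = (−2.8)·(17.5/181.24) ≈ -0.27.
|E_p| < 1: demand is inelastic.

-0.27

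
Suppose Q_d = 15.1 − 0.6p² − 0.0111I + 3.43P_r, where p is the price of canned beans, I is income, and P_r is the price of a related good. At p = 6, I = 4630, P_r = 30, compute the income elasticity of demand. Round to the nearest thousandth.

Q_d = 15.1 − 0.6(6)² − 0.0111(4630) + 3.43(30) = 15.1 − 21.6 − 51.393 + 102.9 = 45.007.
∂Q_d/∂I = −0.0111, so E_I = -0.0111·(4630/45.007) ≈ -1.142.
E_I < 0: inferior good.

-1.142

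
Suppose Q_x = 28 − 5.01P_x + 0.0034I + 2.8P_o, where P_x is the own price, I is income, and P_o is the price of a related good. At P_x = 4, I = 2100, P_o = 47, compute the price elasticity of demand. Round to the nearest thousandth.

-0.137

First evaluate Q_x: 28 − 5.01(4) + 0.0034(2100) + 2.8(47) = 28 − 20.04 + 7.14 + 131.6 = 146.7.
∂Q_x/∂P_x = −5.01, so E_p = (−5.01)·(4/146.7) ≈ -0.137.
|E_p| < 1: demand is inelastic.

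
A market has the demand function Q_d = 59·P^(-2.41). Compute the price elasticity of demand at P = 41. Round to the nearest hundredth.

For a Cobb–Douglas (constant-elasticity) form Q_d = A·P^α·…, the elasticity with respect to P equals the exponent α at every point.
Here the exponent on P is -2.41, so the price elasticity of demand is -2.41.

-2.41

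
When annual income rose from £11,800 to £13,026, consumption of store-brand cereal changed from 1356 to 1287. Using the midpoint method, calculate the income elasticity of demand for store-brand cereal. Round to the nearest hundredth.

%ΔQ = (1287 − 1356)/[(1356+1287)/2] = -69/1321.5 ≈ -0.0522.
%ΔM = (13,026 − 11,800)/[(11,800+13,026)/2] = 1226/12413 ≈ 0.0988.
E_I = %ΔQ/%ΔM ≈ -0.53.
E_I < 0: inferior good.

-0.53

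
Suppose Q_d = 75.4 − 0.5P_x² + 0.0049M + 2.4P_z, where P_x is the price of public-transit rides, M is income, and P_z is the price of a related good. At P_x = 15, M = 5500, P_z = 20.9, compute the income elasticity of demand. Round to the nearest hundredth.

Substituting, Q_d = 75.4 − 0.5(15)² + 0.0049(5500) + 2.4(20.9) = 75.4 − 112.5 + 26.95 + 50.16 = 40.01.
∂Q_d/∂M = +0.0049, so E_I = 0.0049·(5500/40.01) ≈ 0.67.
E_I ∈ (0,1): normal good (necessity).

0.67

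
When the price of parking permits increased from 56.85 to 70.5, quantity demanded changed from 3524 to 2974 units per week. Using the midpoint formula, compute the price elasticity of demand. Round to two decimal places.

%ΔQ = (2974 − 3524)/[(3524 + 2974)/2] = -550/3249 ≈ -0.1693.
%Δp = (70.5 − 56.85)/[(56.85 + 70.5)/2] = 13.65/63.675 ≈ 0.2144.
Arc elasticity E = %ΔQ/%Δp ≈ -0.1693/0.2144 ≈ -0.79.
|E| < 1: demand is inelastic over this range.

-0.79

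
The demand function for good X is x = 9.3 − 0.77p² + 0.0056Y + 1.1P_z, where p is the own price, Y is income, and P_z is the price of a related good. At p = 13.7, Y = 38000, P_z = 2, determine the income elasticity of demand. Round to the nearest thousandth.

2.667

At the given point, x = 9.3 − 0.77(13.7)² + 0.0056(38000) + 1.1(2) = 9.3 − 144.5213 + 212.8 + 2.2 = 79.7787.
∂x/∂Y = +0.0056, so E_I = 0.0056·(38000/79.7787) ≈ 2.667.
E_I > 1: normal good (luxury).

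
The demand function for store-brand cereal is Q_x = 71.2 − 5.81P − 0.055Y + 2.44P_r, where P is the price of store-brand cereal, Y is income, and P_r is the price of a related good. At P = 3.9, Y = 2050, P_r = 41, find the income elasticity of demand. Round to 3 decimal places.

-3.147

Q_x = 71.2 − 5.81(3.9) − 0.055(2050) + 2.44(41) = 71.2 − 22.659 − 112.75 + 100.04 = 35.831.
∂Q_x/∂Y = −0.055, so E_I = -0.055·(2050/35.831) ≈ -3.147.
E_I < 0: inferior good.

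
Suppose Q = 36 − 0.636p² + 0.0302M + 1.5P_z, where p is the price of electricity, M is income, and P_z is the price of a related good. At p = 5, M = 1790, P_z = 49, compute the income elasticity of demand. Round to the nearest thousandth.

Q = 36 − 0.636(5)² + 0.0302(1790) + 1.5(49) = 36 − 15.9 + 54.058 + 73.5 = 147.658.
∂Q/∂M = +0.0302, so E_I = 0.0302·(1790/147.658) ≈ 0.366.
E_I ∈ (0,1): normal good (necessity).

0.366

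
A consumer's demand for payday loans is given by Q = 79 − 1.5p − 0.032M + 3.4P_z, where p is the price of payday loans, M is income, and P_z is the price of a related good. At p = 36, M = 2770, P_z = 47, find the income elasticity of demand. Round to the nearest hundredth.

Evaluating quantity at (p, M, P_z) gives Q = 79 − 1.5(36) − 0.032(2770) + 3.4(47) = 79 − 54 − 88.64 + 159.8 = 96.16.
∂Q/∂M = −0.032, so E_I = -0.032·(2770/96.16) ≈ -0.92.
E_I < 0: inferior good.

-0.92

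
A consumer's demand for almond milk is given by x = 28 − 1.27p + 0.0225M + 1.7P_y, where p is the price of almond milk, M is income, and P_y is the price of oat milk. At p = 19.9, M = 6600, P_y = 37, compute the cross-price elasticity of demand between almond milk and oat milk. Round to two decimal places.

0.29

Evaluating quantity at (p, M, P_y) gives x = 28 − 1.27(19.9) + 0.0225(6600) + 1.7(37) = 28 − 25.273 + 148.5 + 62.9 = 214.127.
∂x/∂P_y = +1.7, so E_xy = 1.7·(37/214.127) ≈ 0.29.
E_xy > 0: the goods are substitutes.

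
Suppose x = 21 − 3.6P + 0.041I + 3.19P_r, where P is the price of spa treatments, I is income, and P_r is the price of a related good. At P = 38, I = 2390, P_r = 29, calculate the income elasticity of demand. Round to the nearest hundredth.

x = 21 − 3.6(38) + 0.041(2390) + 3.19(29) = 21 − 136.8 + 97.99 + 92.51 = 74.7.
∂x/∂I = +0.041, so E_I = 0.041·(2390/74.7) ≈ 1.31.
E_I > 1: normal good (luxury).

1.31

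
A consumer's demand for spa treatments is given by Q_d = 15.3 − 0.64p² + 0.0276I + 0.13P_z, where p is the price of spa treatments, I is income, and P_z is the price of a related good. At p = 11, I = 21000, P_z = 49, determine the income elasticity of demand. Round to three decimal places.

First evaluate Q_d: 15.3 − 0.64(11)² + 0.0276(21000) + 0.13(49) = 15.3 − 77.44 + 579.6 + 6.37 = 523.83.
∂Q_d/∂I = +0.0276, so E_I = 0.0276·(21000/523.83) ≈ 1.106.
E_I > 1: normal good (luxury).

1.106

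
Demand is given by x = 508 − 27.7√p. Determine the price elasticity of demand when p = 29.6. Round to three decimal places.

-0.211

At p = 29.6, x = 357.2957.
dx/dp = −27.7/(2√p) = −27.7/(2·5.4406).
Point elasticity E = (dx/dp)·(p/x) = -2.5457 × 29.6/357.2957 ≈ -0.211.
|E| < 1, so demand is inelastic at this price.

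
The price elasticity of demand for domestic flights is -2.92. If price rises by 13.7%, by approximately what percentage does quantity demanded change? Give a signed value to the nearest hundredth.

-40.00

%ΔQ ≈ E × %ΔP = (-2.92) × (13.7%) ≈ -40.00%.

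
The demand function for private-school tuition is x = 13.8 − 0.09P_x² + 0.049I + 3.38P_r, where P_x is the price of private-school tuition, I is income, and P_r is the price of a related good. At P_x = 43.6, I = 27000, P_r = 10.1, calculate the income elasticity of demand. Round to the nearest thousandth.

At the given point, x = 13.8 − 0.09(43.6)² + 0.049(27000) + 3.38(10.1) = 13.8 − 171.0864 + 1323 + 34.138 = 1199.8516.
∂x/∂I = +0.049, so E_I = 0.049·(27000/1199.8516) ≈ 1.103.
E_I > 1: normal good (luxury).

1.103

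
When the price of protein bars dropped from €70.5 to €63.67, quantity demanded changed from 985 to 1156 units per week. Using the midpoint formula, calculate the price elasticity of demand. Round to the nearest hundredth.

-1.57

%Δq = (1156 − 985)/[(985 + 1156)/2] = 171/1070.5 ≈ 0.1597.
%Δp = (63.67 − 70.5)/[(70.5 + 63.67)/2] = -6.83/67.085 ≈ -0.1018.
Arc elasticity E = %Δq/%Δp ≈ 0.1597/-0.1018 ≈ -1.57.
|E| > 1: demand is elastic over this range.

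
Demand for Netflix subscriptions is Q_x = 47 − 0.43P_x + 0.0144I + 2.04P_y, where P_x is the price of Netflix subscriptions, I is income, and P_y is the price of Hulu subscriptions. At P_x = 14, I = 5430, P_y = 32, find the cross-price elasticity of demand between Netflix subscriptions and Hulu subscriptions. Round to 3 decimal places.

First evaluate Q_x: 47 − 0.43(14) + 0.0144(5430) + 2.04(32) = 47 − 6.02 + 78.192 + 65.28 = 184.452.
∂Q_x/∂P_y = +2.04, so E_xy = 2.04·(32/184.452) ≈ 0.354.
E_xy > 0: the goods are substitutes.

0.354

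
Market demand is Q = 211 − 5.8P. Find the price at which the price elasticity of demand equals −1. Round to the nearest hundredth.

For linear demand Q = a − bP, E = −bP/(a − bP). |E| = 1 ⇒ bP = a − bP ⇒ P = a/(2b).
P = 211/(2·5.8) ≈ 18.19.

18.19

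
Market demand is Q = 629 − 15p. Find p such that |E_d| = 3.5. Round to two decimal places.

Set −bp/(a − bp) = −3.5 ⇒ bp = 3.5(a − bp) ⇒ bp(1+3.5) = 3.5·a.
p = 3.5·629/(15·4.5) ≈ 32.61.

32.61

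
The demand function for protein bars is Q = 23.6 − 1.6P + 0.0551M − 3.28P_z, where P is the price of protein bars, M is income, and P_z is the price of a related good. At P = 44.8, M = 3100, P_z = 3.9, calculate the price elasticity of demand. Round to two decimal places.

-0.65

Substituting, Q = 23.6 − 1.6(44.8) + 0.0551(3100) − 3.28(3.9) = 23.6 − 71.68 + 170.81 − 12.792 = 109.938.
∂Q/∂P = −1.6, so E_p = (−1.6)·(44.8/109.938) ≈ -0.65.
|E_p| < 1: demand is inelastic.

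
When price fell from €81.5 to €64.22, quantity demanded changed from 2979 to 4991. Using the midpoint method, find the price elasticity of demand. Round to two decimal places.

-2.13

%Δq = (4991 − 2979)/[(2979 + 4991)/2] = 2012/3985 ≈ 0.5049.
%ΔP = (64.22 − 81.5)/[(81.5 + 64.22)/2] = -17.28/72.86 ≈ -0.2372.
Arc elasticity E = %Δq/%ΔP ≈ 0.5049/-0.2372 ≈ -2.13.
|E| > 1: demand is elastic over this range.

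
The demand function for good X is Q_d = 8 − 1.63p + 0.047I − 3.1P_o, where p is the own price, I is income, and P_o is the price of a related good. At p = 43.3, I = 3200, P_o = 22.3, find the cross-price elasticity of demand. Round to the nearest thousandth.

-3.699

First evaluate Q_d: 8 − 1.63(43.3) + 0.047(3200) − 3.1(22.3) = 8 − 70.579 + 150.4 − 69.13 = 18.691.
∂Q_d/∂P_o = −3.1, so E_xy = -3.1·(22.3/18.691) ≈ -3.699.
E_xy < 0: the goods are complements.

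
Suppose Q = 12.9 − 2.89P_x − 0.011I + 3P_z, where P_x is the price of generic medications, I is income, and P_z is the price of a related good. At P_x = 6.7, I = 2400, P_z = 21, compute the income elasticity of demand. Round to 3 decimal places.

Q = 12.9 − 2.89(6.7) − 0.011(2400) + 3(21) = 12.9 − 19.363 − 26.4 + 63 = 30.137.
∂Q/∂I = −0.011, so E_I = -0.011·(2400/30.137) ≈ -0.876.
E_I < 0: inferior good.

-0.876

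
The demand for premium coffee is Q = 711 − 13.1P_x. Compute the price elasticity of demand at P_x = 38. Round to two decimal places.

-2.33

At P_x = 38, Q = 213.2.
dQ/dP_x = −13.1.
Point elasticity E = (dQ/dP_x)·(P_x/Q) = -13.1 × 38/213.2 ≈ -2.33.
|E| > 1, so demand is elastic at this price.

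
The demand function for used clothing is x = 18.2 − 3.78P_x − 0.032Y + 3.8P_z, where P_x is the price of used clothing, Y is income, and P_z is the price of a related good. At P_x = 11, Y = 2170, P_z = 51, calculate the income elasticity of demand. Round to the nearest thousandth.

-0.688

Substituting, x = 18.2 − 3.78(11) − 0.032(2170) + 3.8(51) = 18.2 − 41.58 − 69.44 + 193.8 = 100.98.
∂x/∂Y = −0.032, so E_I = -0.032·(2170/100.98) ≈ -0.688.
E_I < 0: inferior good.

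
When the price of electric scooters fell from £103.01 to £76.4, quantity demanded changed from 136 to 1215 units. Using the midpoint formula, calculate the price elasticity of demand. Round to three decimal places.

-5.385

%Δq = (1215 − 136)/[(136 + 1215)/2] = 1079/675.5 ≈ 1.5973.
%ΔP = (76.4 − 103.01)/[(103.01 + 76.4)/2] = -26.61/89.705 ≈ -0.2966.
Arc elasticity E = %Δq/%ΔP ≈ 1.5973/-0.2966 ≈ -5.385.
|E| > 1: demand is elastic over this range.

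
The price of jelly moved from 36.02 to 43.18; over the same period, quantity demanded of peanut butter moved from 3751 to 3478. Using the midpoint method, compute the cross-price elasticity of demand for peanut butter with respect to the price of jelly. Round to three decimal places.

-0.418

%ΔQ_x = (3478 − 3751)/[(3751+3478)/2] = -273/3614.5 ≈ -0.0755.
%ΔP_y = (43.18 − 36.02)/[(36.02+43.18)/2] ≈ 0.1808.
E_xy = -0.0755/0.1808 ≈ -0.418.
E_xy < 0, so peanut butter and jelly are complements.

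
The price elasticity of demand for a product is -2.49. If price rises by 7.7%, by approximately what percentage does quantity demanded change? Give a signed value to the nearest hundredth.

-19.17

%ΔQ ≈ E × %ΔP = (-2.49) × (7.7%) ≈ -19.17%.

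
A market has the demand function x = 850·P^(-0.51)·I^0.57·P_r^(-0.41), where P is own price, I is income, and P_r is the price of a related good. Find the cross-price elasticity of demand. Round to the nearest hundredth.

-0.41

For a Cobb–Douglas (constant-elasticity) form x = A·P_r^α·…, the elasticity with respect to P_r equals the exponent α at every point.
Here the exponent on P_r is -0.41, so the cross-price elasticity of demand is -0.41.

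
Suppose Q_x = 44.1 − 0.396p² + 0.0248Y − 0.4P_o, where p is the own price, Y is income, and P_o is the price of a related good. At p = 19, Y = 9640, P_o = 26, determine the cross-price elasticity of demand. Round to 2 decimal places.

-0.08

Q_x = 44.1 − 0.396(19)² + 0.0248(9640) − 0.4(26) = 44.1 − 142.956 + 239.072 − 10.4 = 129.816.
∂Q_x/∂P_o = −0.4, so E_xy = -0.4·(26/129.816) ≈ -0.08.
E_xy < 0: the goods are complements.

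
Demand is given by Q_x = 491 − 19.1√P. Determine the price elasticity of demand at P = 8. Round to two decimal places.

At P = 8, Q_x = 436.977.
dQ_x/dP = −19.1/(2√P) = −19.1/(2·2.8284).
Point elasticity E = (dQ_x/dP)·(P/Q_x) = -3.3764 × 8/436.977 ≈ -0.06.
|E| < 1, so demand is inelastic at this price.

-0.06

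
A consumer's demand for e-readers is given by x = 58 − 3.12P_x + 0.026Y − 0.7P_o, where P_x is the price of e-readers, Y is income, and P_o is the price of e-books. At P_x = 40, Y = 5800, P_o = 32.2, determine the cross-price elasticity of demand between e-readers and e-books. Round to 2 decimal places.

-0.37

Evaluating quantity at (P_x, Y, P_o) gives x = 58 − 3.12(40) + 0.026(5800) − 0.7(32.2) = 58 − 124.8 + 150.8 − 22.54 = 61.46.
∂x/∂P_o = −0.7, so E_xy = -0.7·(32.2/61.46) ≈ -0.37.
E_xy < 0: the goods are complements.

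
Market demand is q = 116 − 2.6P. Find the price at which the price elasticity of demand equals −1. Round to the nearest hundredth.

For linear demand q = a − bP, E = −bP/(a − bP). |E| = 1 ⇒ bP = a − bP ⇒ P = a/(2b).
P = 116/(2·2.6) ≈ 22.31.

22.31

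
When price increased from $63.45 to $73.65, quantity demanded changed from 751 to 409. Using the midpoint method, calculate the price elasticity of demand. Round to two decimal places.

%Δq = (409 − 751)/[(751 + 409)/2] = -342/580 ≈ -0.5897.
%Δp = (73.65 − 63.45)/[(63.45 + 73.65)/2] = 10.2/68.55 ≈ 0.1488.
Arc elasticity E = %Δq/%Δp ≈ -0.5897/0.1488 ≈ -3.96.
|E| > 1: demand is elastic over this range.

-3.96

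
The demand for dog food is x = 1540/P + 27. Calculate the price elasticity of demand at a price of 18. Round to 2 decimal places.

-0.76

At P = 18, x = 112.5556.
dx/dP = −1540/P² = −4.7531.
Point elasticity E = (dx/dP)·(P/x) = -4.7531 × 18/112.5556 ≈ -0.76.
|E| < 1, so demand is inelastic at this price.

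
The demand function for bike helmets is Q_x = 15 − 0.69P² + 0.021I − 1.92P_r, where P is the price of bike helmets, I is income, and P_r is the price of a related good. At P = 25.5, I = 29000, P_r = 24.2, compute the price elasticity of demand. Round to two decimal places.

Q_x = 15 − 0.69(25.5)² + 0.021(29000) − 1.92(24.2) = 15 − 448.6725 + 609 − 46.464 = 128.8635.
∂Q_x/∂P = −2·0.69·P = -35.19, so E_p = -35.19·(25.5/128.8635) ≈ -6.96.
|E_p| > 1: demand is elastic.

-6.96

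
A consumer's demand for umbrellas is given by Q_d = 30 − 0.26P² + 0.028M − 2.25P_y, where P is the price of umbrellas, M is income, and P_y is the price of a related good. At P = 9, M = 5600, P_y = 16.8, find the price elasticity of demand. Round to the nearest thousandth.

Substituting, Q_d = 30 − 0.26(9)² + 0.028(5600) − 2.25(16.8) = 30 − 21.06 + 156.8 − 37.8 = 127.94.
∂Q_d/∂P = −2·0.26·P = -4.68, so E_p = -4.68·(9/127.94) ≈ -0.329.
|E_p| < 1: demand is inelastic.

-0.329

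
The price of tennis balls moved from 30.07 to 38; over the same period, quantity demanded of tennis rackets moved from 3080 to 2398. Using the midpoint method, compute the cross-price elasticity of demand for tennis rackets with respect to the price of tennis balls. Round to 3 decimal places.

-1.069

%ΔQ_x = (2398 − 3080)/[(3080+2398)/2] = -682/2739 ≈ -0.2490.
%ΔP_y = (38 − 30.07)/[(30.07+38)/2] ≈ 0.2330.
E_xy = -0.2490/0.2330 ≈ -1.069.
E_xy < 0, so tennis rackets and tennis balls are complements.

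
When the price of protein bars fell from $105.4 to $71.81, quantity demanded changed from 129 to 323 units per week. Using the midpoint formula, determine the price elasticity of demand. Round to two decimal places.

%Δq = (323 − 129)/[(129 + 323)/2] = 194/226 ≈ 0.8584.
%Δp = (71.81 − 105.4)/[(105.4 + 71.81)/2] = -33.59/88.605 ≈ -0.3791.
Arc elasticity E = %Δq/%Δp ≈ 0.8584/-0.3791 ≈ -2.26.
|E| > 1: demand is elastic over this range.

-2.26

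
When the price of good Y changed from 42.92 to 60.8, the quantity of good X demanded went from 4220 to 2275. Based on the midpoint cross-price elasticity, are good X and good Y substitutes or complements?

%ΔQ_x = (2275 − 4220)/[(4220+2275)/2] = -1945/3247.5 ≈ -0.5989.
%ΔP_y = (60.8 − 42.92)/[(42.92+60.8)/2] ≈ 0.3448.
E_xy = -0.5989/0.3448 ≈ -1.737.
E_xy < 0, so the goods are complements.

complements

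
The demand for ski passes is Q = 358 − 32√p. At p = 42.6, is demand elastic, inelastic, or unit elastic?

At p = 42.6, Q = 149.1402.
dQ/dp = −32/(2√p) = −32/(2·6.5269).
Point elasticity E = (dQ/dp)·(p/Q) = -2.4514 × 42.6/149.1402 ≈ -0.700.
|E| ≈ 0.700 < 1, so demand is inelastic.

inelastic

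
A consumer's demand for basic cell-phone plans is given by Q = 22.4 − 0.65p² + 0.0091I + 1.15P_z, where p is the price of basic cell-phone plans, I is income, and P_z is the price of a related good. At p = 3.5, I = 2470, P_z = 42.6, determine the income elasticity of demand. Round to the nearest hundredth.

At the given point, Q = 22.4 − 0.65(3.5)² + 0.0091(2470) + 1.15(42.6) = 22.4 − 7.9625 + 22.477 + 48.99 = 85.9045.
∂Q/∂I = +0.0091, so E_I = 0.0091·(2470/85.9045) ≈ 0.26.
E_I ∈ (0,1): normal good (necessity).

0.26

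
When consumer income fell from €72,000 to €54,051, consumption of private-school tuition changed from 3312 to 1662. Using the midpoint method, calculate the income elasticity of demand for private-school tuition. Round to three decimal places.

%ΔQ = (1662 − 3312)/[(3312+1662)/2] = -1650/2487 ≈ -0.6634.
%ΔY = (54,051 − 72,000)/[(72,000+54,051)/2] = -17949/63025.5 ≈ -0.2848.
E_I = %ΔQ/%ΔY ≈ 2.330.
E_I > 1: normal good (luxury).

2.330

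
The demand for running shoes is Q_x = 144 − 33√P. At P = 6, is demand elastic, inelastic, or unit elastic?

inelastic

At P = 6, Q_x = 63.1668.
dQ_x/dP = −33/(2√P) = −33/(2·2.4495).
Point elasticity E = (dQ_x/dP)·(P/Q_x) = -6.7361 × 6/63.1668 ≈ -0.640.
|E| ≈ 0.640 < 1, so demand is inelastic.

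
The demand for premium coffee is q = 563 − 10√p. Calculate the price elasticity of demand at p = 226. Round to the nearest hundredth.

-0.18

At p = 226, q = 412.667.
dq/dp = −10/(2√p) = −10/(2·15.0333).
Point elasticity E = (dq/dp)·(p/q) = -0.3326 × 226/412.667 ≈ -0.18.
|E| < 1, so demand is inelastic at this price.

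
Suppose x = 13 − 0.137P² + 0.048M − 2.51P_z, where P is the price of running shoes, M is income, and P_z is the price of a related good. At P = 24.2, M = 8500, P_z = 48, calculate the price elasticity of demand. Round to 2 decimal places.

First evaluate x: 13 − 0.137(24.2)² + 0.048(8500) − 2.51(48) = 13 − 80.2327 + 408 − 120.48 = 220.2873.
∂x/∂P = −2·0.137·P = -6.6308, so E_p = -6.6308·(24.2/220.2873) ≈ -0.73.
|E_p| < 1: demand is inelastic.

-0.73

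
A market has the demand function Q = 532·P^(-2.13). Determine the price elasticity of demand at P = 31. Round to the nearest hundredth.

-2.13

For a Cobb–Douglas (constant-elasticity) form Q = A·P^α·…, the elasticity with respect to P equals the exponent α at every point.
Here the exponent on P is -2.13, so the price elasticity of demand is -2.13.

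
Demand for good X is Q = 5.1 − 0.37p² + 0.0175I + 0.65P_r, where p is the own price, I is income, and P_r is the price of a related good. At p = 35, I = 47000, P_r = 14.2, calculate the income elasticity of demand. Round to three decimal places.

2.144

Evaluating quantity at (p, I, P_r) gives Q = 5.1 − 0.37(35)² + 0.0175(47000) + 0.65(14.2) = 5.1 − 453.25 + 822.5 + 9.23 = 383.58.
∂Q/∂I = +0.0175, so E_I = 0.0175·(47000/383.58) ≈ 2.144.
E_I > 1: normal good (luxury).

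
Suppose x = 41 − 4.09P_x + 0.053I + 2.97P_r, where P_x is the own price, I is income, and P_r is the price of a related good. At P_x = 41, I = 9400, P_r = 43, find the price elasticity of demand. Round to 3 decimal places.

Substituting, x = 41 − 4.09(41) + 0.053(9400) + 2.97(43) = 41 − 167.69 + 498.2 + 127.71 = 499.22.
∂x/∂P_x = −4.09, so E_p = (−4.09)·(41/499.22) ≈ -0.336.
|E_p| < 1: demand is inelastic.

-0.336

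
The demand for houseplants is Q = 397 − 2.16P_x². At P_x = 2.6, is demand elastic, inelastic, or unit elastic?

At P_x = 2.6, Q = 382.3984.
dQ/dP_x = −2·2.16·P_x = −11.232.
Point elasticity E = (dQ/dP_x)·(P_x/Q) = -11.232 × 2.6/382.3984 ≈ -0.076.
|E| ≈ 0.076 < 1, so demand is inelastic.

inelastic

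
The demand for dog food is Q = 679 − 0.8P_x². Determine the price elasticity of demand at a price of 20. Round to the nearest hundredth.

At P_x = 20, Q = 359.
dQ/dP_x = −2·0.8·P_x = −32.
Point elasticity E = (dQ/dP_x)·(P_x/Q) = -32 × 20/359 ≈ -1.78.
|E| > 1, so demand is elastic at this price.

-1.78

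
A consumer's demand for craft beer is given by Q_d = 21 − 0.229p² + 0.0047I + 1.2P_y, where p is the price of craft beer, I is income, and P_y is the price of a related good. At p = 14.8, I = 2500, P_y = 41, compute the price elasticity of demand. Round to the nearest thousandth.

-3.156

Evaluating quantity at (p, I, P_y) gives Q_d = 21 − 0.229(14.8)² + 0.0047(2500) + 1.2(41) = 21 − 50.1602 + 11.75 + 49.2 = 31.7898.
∂Q_d/∂p = −2·0.229·p = -6.7784, so E_p = -6.7784·(14.8/31.7898) ≈ -3.156.
|E_p| > 1: demand is elastic.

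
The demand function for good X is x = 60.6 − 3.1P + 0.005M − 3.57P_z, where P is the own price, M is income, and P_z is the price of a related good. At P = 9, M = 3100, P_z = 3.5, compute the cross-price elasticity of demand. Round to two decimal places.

First evaluate x: 60.6 − 3.1(9) + 0.005(3100) − 3.57(3.5) = 60.6 − 27.9 + 15.5 − 12.495 = 35.705.
∂x/∂P_z = −3.57, so E_xy = -3.57·(3.5/35.705) ≈ -0.35.
E_xy < 0: the goods are complements.

-0.35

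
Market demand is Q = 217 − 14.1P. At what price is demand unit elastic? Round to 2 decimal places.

For linear demand Q = a − bP, E = −bP/(a − bP). |E| = 1 ⇒ bP = a − bP ⇒ P = a/(2b).
P = 217/(2·14.1) ≈ 7.70.

7.70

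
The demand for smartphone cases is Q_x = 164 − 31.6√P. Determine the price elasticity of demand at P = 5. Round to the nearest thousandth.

At P = 5, Q_x = 93.3403.
dQ_x/dP = −31.6/(2√P) = −31.6/(2·2.2361).
Point elasticity E = (dQ_x/dP)·(P/Q_x) = -7.066 × 5/93.3403 ≈ -0.379.
|E| < 1, so demand is inelastic at this price.

-0.379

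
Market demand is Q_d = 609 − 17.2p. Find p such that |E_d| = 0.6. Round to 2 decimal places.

Set −bp/(a − bp) = −0.6 ⇒ bp = 0.6(a − bp) ⇒ bp(1+0.6) = 0.6·a.
p = 0.6·609/(17.2·1.6) ≈ 13.28.

13.28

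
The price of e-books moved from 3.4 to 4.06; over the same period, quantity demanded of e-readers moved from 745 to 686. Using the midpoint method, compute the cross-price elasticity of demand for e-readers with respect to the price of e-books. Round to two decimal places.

-0.47

%ΔQ_x = (686 − 745)/[(745+686)/2] = -59/715.5 ≈ -0.0825.
%ΔP_y = (4.06 − 3.4)/[(3.4+4.06)/2] ≈ 0.1769.
E_xy = -0.0825/0.1769 ≈ -0.47.
E_xy < 0, so e-readers and e-books are complements.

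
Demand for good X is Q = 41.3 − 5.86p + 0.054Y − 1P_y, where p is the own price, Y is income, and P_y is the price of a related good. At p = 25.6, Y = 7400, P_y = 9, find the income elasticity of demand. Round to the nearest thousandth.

1.418

Q = 41.3 − 5.86(25.6) + 0.054(7400) − 1(9) = 41.3 − 150.016 + 399.6 − 9 = 281.884.
∂Q/∂Y = +0.054, so E_I = 0.054·(7400/281.884) ≈ 1.418.
E_I > 1: normal good (luxury).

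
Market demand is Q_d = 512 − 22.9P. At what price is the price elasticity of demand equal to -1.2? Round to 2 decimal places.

12.20

Set −bP/(a − bP) = −1.2 ⇒ bP = 1.2(a − bP) ⇒ bP(1+1.2) = 1.2·a.
P = 1.2·512/(22.9·2.2) ≈ 12.20.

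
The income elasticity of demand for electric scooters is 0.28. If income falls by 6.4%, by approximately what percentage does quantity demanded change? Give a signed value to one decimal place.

-1.8

%ΔQ ≈ E × %ΔI = (0.28) × (-6.4%) ≈ -1.8%.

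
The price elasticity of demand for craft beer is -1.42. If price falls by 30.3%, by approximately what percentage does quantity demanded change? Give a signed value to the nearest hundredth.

43.03

%ΔQ ≈ E × %ΔP = (-1.42) × (-30.3%) ≈ 43.03%.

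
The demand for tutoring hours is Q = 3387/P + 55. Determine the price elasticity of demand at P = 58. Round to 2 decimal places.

At P = 58, Q = 113.3966.
dQ/dP = −3387/P² = −1.0068.
Point elasticity E = (dQ/dP)·(P/Q) = -1.0068 × 58/113.3966 ≈ -0.51.
|E| < 1, so demand is inelastic at this price.

-0.51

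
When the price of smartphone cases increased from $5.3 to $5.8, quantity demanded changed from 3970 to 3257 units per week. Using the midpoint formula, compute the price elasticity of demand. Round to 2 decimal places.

%ΔQ = (3257 − 3970)/[(3970 + 3257)/2] = -713/3613.5 ≈ -0.1973.
%Δp = (5.8 − 5.3)/[(5.3 + 5.8)/2] = 0.5/5.55 ≈ 0.0901.
Arc elasticity E = %ΔQ/%Δp ≈ -0.1973/0.0901 ≈ -2.19.
|E| > 1: demand is elastic over this range.

-2.19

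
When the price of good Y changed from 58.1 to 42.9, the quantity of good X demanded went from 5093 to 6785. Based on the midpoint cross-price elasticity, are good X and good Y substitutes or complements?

%ΔQ_x = (6785 − 5093)/[(5093+6785)/2] = 1692/5939 ≈ 0.2849.
%ΔP_y = (42.9 − 58.1)/[(58.1+42.9)/2] ≈ -0.3010.
E_xy = 0.2849/-0.3010 ≈ -0.947.
E_xy < 0, so the goods are complements.

complements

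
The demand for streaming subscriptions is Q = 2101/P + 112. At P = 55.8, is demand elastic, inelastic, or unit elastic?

inelastic

At P = 55.8, Q = 149.6523.
dQ/dP = −2101/P² = −0.6748.
Point elasticity E = (dQ/dP)·(P/Q) = -0.6748 × 55.8/149.6523 ≈ -0.252.
|E| ≈ 0.252 < 1, so demand is inelastic.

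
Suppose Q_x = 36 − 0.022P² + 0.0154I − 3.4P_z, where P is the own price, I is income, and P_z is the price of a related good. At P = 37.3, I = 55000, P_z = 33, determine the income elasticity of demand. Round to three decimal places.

1.144

Q_x = 36 − 0.022(37.3)² + 0.0154(55000) − 3.4(33) = 36 − 30.6084 + 847 − 112.2 = 740.1916.
∂Q_x/∂I = +0.0154, so E_I = 0.0154·(55000/740.1916) ≈ 1.144.
E_I > 1: normal good (luxury).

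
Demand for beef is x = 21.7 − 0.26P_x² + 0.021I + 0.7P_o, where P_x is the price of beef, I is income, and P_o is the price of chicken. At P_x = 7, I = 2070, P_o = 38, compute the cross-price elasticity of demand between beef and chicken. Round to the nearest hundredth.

0.34

x = 21.7 − 0.26(7)² + 0.021(2070) + 0.7(38) = 21.7 − 12.74 + 43.47 + 26.6 = 79.03.
∂x/∂P_o = +0.7, so E_xy = 0.7·(38/79.03) ≈ 0.34.
E_xy > 0: the goods are substitutes.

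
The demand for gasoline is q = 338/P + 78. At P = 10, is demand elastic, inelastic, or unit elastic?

At P = 10, q = 111.8.
dq/dP = −338/P² = −3.38.
Point elasticity E = (dq/dP)·(P/q) = -3.38 × 10/111.8 ≈ -0.302.
|E| ≈ 0.302 < 1, so demand is inelastic.

inelastic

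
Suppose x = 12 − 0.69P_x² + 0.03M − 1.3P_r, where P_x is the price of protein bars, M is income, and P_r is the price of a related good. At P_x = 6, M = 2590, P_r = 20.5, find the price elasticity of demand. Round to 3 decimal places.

-1.300

x = 12 − 0.69(6)² + 0.03(2590) − 1.3(20.5) = 12 − 24.84 + 77.7 − 26.65 = 38.21.
∂x/∂P_x = −2·0.69·P_x = -8.28, so E_p = -8.28·(6/38.21) ≈ -1.300.
|E_p| > 1: demand is elastic.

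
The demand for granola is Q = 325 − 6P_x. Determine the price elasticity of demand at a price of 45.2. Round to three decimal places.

At P_x = 45.2, Q = 53.8.
dQ/dP_x = −6.
Point elasticity E = (dQ/dP_x)·(P_x/Q) = -6 × 45.2/53.8 ≈ -5.041.
|E| > 1, so demand is elastic at this price.

-5.041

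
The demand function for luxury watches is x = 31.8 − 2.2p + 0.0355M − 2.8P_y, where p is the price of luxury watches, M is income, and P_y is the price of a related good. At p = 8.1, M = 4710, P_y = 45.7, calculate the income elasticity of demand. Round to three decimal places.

At the given point, x = 31.8 − 2.2(8.1) + 0.0355(4710) − 2.8(45.7) = 31.8 − 17.82 + 167.205 − 127.96 = 53.225.
∂x/∂M = +0.0355, so E_I = 0.0355·(4710/53.225) ≈ 3.141.
E_I > 1: normal good (luxury).

3.141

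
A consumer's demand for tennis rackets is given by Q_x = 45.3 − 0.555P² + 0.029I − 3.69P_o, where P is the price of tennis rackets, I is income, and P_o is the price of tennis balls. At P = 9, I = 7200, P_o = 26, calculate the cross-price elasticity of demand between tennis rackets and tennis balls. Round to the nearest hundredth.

Substituting, Q_x = 45.3 − 0.555(9)² + 0.029(7200) − 3.69(26) = 45.3 − 44.955 + 208.8 − 95.94 = 113.205.
∂Q_x/∂P_o = −3.69, so E_xy = -3.69·(26/113.205) ≈ -0.85.
E_xy < 0: the goods are complements.

-0.85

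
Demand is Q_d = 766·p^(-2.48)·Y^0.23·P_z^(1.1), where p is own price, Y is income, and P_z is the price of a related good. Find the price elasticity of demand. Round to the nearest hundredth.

-2.48

For a Cobb–Douglas (constant-elasticity) form Q_d = A·p^α·…, the elasticity with respect to p equals the exponent α at every point.
Here the exponent on p is -2.48, so the price elasticity of demand is -2.48.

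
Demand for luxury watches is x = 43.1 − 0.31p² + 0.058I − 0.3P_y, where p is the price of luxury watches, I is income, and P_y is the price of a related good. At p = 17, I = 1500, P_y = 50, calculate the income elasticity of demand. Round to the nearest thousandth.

3.410

Evaluating quantity at (p, I, P_y) gives x = 43.1 − 0.31(17)² + 0.058(1500) − 0.3(50) = 43.1 − 89.59 + 87 − 15 = 25.51.
∂x/∂I = +0.058, so E_I = 0.058·(1500/25.51) ≈ 3.410.
E_I > 1: normal good (luxury).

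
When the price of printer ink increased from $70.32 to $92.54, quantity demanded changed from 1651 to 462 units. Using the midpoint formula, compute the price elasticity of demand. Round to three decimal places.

-4.124

%Δq = (462 − 1651)/[(1651 + 462)/2] = -1189/1056.5 ≈ -1.1254.
%ΔP = (92.54 − 70.32)/[(70.32 + 92.54)/2] = 22.22/81.43 ≈ 0.2729.
Arc elasticity E = %Δq/%ΔP ≈ -1.1254/0.2729 ≈ -4.124.
|E| > 1: demand is elastic over this range.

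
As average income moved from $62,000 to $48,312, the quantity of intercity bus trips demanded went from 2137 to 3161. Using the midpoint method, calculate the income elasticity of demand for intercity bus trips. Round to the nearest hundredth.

-1.56

%ΔQ = (3161 − 2137)/[(2137+3161)/2] = 1024/2649 ≈ 0.3866.
%ΔM = (48,312 − 62,000)/[(62,000+48,312)/2] = -13688/55156 ≈ -0.2482.
E_I = %ΔQ/%ΔM ≈ -1.56.
E_I < 0: inferior good.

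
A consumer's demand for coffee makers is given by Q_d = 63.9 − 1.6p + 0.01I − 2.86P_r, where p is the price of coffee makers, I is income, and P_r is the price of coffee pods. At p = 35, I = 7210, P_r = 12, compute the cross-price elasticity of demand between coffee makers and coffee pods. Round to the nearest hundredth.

-0.75

Evaluating quantity at (p, I, P_r) gives Q_d = 63.9 − 1.6(35) + 0.01(7210) − 2.86(12) = 63.9 − 56 + 72.1 − 34.32 = 45.68.
∂Q_d/∂P_r = −2.86, so E_xy = -2.86·(12/45.68) ≈ -0.75.
E_xy < 0: the goods are complements.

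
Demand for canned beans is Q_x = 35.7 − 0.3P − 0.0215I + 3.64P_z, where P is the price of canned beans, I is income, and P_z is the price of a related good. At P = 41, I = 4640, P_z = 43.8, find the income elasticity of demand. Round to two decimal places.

Q_x = 35.7 − 0.3(41) − 0.0215(4640) + 3.64(43.8) = 35.7 − 12.3 − 99.76 + 159.432 = 83.072.
∂Q_x/∂I = −0.0215, so E_I = -0.0215·(4640/83.072) ≈ -1.20.
E_I < 0: inferior good.

-1.20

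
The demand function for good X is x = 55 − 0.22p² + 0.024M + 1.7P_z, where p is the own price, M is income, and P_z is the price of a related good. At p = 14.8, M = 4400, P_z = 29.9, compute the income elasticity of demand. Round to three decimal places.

x = 55 − 0.22(14.8)² + 0.024(4400) + 1.7(29.9) = 55 − 48.1888 + 105.6 + 50.83 = 163.2412.
∂x/∂M = +0.024, so E_I = 0.024·(4400/163.2412) ≈ 0.647.
E_I ∈ (0,1): normal good (necessity).

0.647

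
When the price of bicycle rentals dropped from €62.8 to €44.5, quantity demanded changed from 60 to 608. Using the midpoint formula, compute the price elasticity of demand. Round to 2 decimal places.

-4.81

%ΔQ = (608 − 60)/[(60 + 608)/2] = 548/334 ≈ 1.6407.
%ΔP = (44.5 − 62.8)/[(62.8 + 44.5)/2] = -18.3/53.65 ≈ -0.3411.
Arc elasticity E = %ΔQ/%ΔP ≈ 1.6407/-0.3411 ≈ -4.81.
|E| > 1: demand is elastic over this range.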